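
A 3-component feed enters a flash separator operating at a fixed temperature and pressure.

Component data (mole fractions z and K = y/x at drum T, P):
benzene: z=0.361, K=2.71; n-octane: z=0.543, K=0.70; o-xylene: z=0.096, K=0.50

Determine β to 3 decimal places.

Let β = V/F and solve Σ zᵢ(Kᵢ−1)/(1+β(Kᵢ−1)) = 0.
Feasibility: ΣzᵢKᵢ = 1.406, Σzᵢ/Kᵢ = 1.101 — both > 1, two phases present.
Newton iteration, β⁰ = 0.5:
  β = 0.500: g = 0.0771, g' = -0.417 → β = 0.685
  β = 0.685: g = 0.0063, g' = -0.357 → β = 0.703
Converged at β = 0.703.

β = 0.703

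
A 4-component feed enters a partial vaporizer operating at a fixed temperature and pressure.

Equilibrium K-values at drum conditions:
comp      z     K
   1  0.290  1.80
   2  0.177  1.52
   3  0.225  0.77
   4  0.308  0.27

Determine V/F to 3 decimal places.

V/F = 0.117

Material balance + equilibrium reduce to Σ zᵢ(Kᵢ−1)/(1+V/F(Kᵢ−1)) = 0.
g(0) = ΣzᵢKᵢ − 1 = 0.047 and g(1) = 1 − Σzᵢ/Kᵢ = -0.711, so a root lies in (0, 1).
Newton iteration, V/F⁰ = 0.58:
  V/F = 0.580: g = -0.2205, g' = -0.624 → V/F = 0.227
  V/F = 0.227: g = -0.0454, g' = -0.420 → V/F = 0.119
  V/F = 0.119: g = -0.0009, g' = -0.407 → V/F = 0.117
Converged at V/F = 0.117.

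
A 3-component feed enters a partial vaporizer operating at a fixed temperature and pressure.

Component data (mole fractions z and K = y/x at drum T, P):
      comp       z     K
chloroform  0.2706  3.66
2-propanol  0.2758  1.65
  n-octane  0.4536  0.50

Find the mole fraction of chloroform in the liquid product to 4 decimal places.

x_chloroform = 0.0906

Rachford–Rice: g(V/F) = Σ zᵢ(Kᵢ−1)/(1+V/F(Kᵢ−1)) = 0.
g(0) = ΣzᵢKᵢ − 1 = 0.6723 and g(1) = 1 − Σzᵢ/Kᵢ = -0.1483, so a root lies in (0, 1).
Newton–Raphson from V/F = 0.32:
  V/F = 0.3200: g = 0.26723, g' = -0.7993 → V/F = 0.6543
  V/F = 0.6543: g = 0.05134, g' = -0.5628 → V/F = 0.7456
  V/F = 0.7456: g = 0.00044, g' = -0.5563 → V/F = 0.7464
Converged at V/F = 0.7464.
Compositions from xᵢ = zᵢ/(1+V/F(Kᵢ−1)), yᵢ = Kᵢxᵢ:
  chloroform: x = 0.0906, y = 0.3318
  2-propanol: x = 0.1857, y = 0.3064
  n-octane: x = 0.7236, y = 0.3618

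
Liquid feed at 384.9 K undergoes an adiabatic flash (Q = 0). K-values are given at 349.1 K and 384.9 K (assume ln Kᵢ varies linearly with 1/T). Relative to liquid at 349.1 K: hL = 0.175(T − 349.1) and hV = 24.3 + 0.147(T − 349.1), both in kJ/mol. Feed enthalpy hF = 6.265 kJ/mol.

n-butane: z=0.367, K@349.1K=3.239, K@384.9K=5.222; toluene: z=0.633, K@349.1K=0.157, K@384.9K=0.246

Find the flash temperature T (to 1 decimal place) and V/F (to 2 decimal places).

T = 356.9 K, V/F = 0.20

Adiabatic flash: solve Rachford–Rice at each trial T, then check hF = ψ·hV(T) + (1−ψ)·hL(T).
  T = 349.1 K: K = (3.239, 0.157), RR gives ψ = 0.153, H_out = 3.709 kJ/mol
  T = 384.9 K: K = (5.222, 0.246), RR gives ψ = 0.337, H_out = 14.112 kJ/mol
  T = 367.0 K: K = (4.161, 0.199), RR gives ψ = 0.258, H_out = 9.266 kJ/mol
  T = 358.1 K: K = (3.685, 0.177), RR gives ψ = 0.210, H_out = 6.633 kJ/mol
  T = 353.6 K: K = (3.458, 0.167), RR gives ψ = 0.183, H_out = 5.211 kJ/mol
  T = 355.9 K: K = (3.573, 0.172), RR gives ψ = 0.197, H_out = 5.947 kJ/mol
Linear interpolation between T = 355.9 (H_out = 5.947) and T = 358.1 (H_out = 6.633) on hF = 6.265 gives T ≈ 356.9 K, at which ψ = 0.20.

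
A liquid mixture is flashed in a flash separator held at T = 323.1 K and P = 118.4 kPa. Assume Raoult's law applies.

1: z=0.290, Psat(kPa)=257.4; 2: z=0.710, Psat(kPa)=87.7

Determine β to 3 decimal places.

β = 0.514

Raoult's law: Kᵢ = Pᵢˢᵃᵗ/P = Pᵢˢᵃᵗ/118.4.
  K_1 = 257.4/118.4 = 2.17399, K_2 = 87.7/118.4 = 0.74071
Newton–Raphson from β = 0.51:
  β = 0.510: g = 0.0008, g' = -0.220 → β = 0.514
Converged at β = 0.514.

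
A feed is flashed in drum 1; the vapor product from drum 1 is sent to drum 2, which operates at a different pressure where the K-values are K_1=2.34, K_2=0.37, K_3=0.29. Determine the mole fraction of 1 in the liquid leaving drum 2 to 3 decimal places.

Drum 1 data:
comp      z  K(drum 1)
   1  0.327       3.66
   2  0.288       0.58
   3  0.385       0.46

x_1 (drum 2) = 0.335

Drum 1:
Rachford–Rice: g(ψ₁) = Σ zᵢ(Kᵢ−1)/(1+ψ₁(Kᵢ−1)) = 0.
g(0) = ΣzᵢKᵢ − 1 = 0.541 and g(1) = 1 − Σzᵢ/Kᵢ = -0.423, so a root lies in (0, 1).
Iterate (Newton) starting at ψ₁ = 0.5:
  ψ₁ = 0.500: g = -0.0646, g' = -0.718 → ψ₁ = 0.410
  ψ₁ = 0.410: g = 0.0029, g' = -0.789 → ψ₁ = 0.414
Converged at ψ₁ = 0.414.
Drum-1 compositions:
  1: x = 0.156, y = 0.570
  2: x = 0.349, y = 0.202
  3: x = 0.496, y = 0.228
Drum-2 feed = drum-1 vapor: z₂ = (0.5698, 0.2022, 0.2280).
Drum 2:
Let ψ₂ = V/F and solve Σ zᵢ(Kᵢ−1)/(1+ψ₂(Kᵢ−1)) = 0.
g(0) = ΣzᵢKᵢ − 1 = 0.474 and g(1) = 1 − Σzᵢ/Kᵢ = -0.576, so a root lies in (0, 1).
Iterate (Newton) starting at ψ₂ = 0.47:
  ψ₂ = 0.470: g = 0.0445, g' = -0.806 → ψ₂ = 0.525
Converged at ψ₂ = 0.525.
  1: x = 0.335, y = 0.783
  2: x = 0.302, y = 0.112
  3: x = 0.363, y = 0.105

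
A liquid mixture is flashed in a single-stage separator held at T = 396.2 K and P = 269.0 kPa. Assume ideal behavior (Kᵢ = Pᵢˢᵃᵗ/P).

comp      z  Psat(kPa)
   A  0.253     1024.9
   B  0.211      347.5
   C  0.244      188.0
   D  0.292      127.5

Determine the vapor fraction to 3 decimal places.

ψ = 0.606

Raoult's law: Kᵢ = Pᵢˢᵃᵗ/P = Pᵢˢᵃᵗ/269.0.
  K_A = 1024.9/269.0 = 3.81004, K_B = 347.5/269.0 = 1.29182, K_C = 188.0/269.0 = 0.69888, K_D = 127.5/269.0 = 0.47398
Iterate (Newton) starting at ψ = 0.5:
  ψ = 0.500: g = 0.0544, g' = -0.538 → ψ = 0.601
  ψ = 0.601: g = 0.0024, g' = -0.495 → ψ = 0.606
Converged at ψ = 0.606.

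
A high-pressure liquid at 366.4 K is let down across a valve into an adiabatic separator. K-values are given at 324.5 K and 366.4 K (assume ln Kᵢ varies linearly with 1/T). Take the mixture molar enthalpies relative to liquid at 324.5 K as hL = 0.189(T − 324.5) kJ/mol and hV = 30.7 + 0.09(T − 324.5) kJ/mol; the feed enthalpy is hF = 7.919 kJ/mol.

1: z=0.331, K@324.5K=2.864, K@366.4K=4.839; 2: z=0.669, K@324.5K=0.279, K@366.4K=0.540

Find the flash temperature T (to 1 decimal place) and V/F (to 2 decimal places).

T = 334.5 K, V/F = 0.20

Adiabatic flash: solve Rachford–Rice at each trial T, then check hF = ψ·hV(T) + (1−ψ)·hL(T).
  T = 324.5 K: K = (2.864, 0.279), RR gives ψ = 0.100, H_out = 3.075 kJ/mol
  T = 366.4 K: K = (4.839, 0.540), RR gives ψ = 0.545, H_out = 22.398 kJ/mol
  T = 345.4 K: K = (3.780, 0.396), RR gives ψ = 0.307, H_out = 12.742 kJ/mol
  T = 334.9 K: K = (3.302, 0.334), RR gives ψ = 0.206, H_out = 8.086 kJ/mol
  T = 329.7 K: K = (3.079, 0.306), RR gives ψ = 0.155, H_out = 5.657 kJ/mol
  T = 332.3 K: K = (3.190, 0.319), RR gives ψ = 0.181, H_out = 6.887 kJ/mol
  T = 333.6 K: K = (3.246, 0.327), RR gives ψ = 0.194, H_out = 7.490 kJ/mol
Linear interpolation between T = 333.6 (H_out = 7.490) and T = 334.9 (H_out = 8.086) on hF = 7.919 gives T ≈ 334.5 K, at which ψ = 0.20.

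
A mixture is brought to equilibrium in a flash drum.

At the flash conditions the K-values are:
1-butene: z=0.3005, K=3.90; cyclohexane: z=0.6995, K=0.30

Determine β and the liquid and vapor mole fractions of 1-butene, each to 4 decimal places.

Material balance + equilibrium reduce to Σ zᵢ(Kᵢ−1)/(1+β(Kᵢ−1)) = 0.
Check two-phase: ΣzᵢKᵢ = 1.3818 > 1 and Σzᵢ/Kᵢ = 2.4087 > 1, so g(0) = 0.3818 > 0 and g(1) = -1.4087 < 0.
Newton–Raphson from β = 0.5:
  β = 0.5000: g = -0.39761, g' = -1.2323 → β = 0.1773
  β = 0.1773: g = 0.01644, g' = -1.5489 → β = 0.1880
  β = 0.1880: g = 0.00019, g' = -1.5131 → β = 0.1881
Converged at β = 0.1881.
Compositions from xᵢ = zᵢ/(1+β(Kᵢ−1)), yᵢ = Kᵢxᵢ:
  1-butene: x = 0.1944, y = 0.7583
  cyclohexane: x = 0.8056, y = 0.2417

β = 0.1881, x_1-butene = 0.1944, y_1-butene = 0.7583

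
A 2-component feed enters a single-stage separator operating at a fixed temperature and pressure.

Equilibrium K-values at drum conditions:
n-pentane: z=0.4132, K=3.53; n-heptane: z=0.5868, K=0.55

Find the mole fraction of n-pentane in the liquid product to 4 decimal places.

x_n-pentane = 0.1510

Rachford–Rice: g(ψ) = Σ zᵢ(Kᵢ−1)/(1+ψ(Kᵢ−1)) = 0.
g(0) = ΣzᵢKᵢ − 1 = 0.7813 and g(1) = 1 − Σzᵢ/Kᵢ = -0.1840, so a root lies in (0, 1).
Newton iteration, ψ⁰ = 0.57:
  ψ = 0.5700: g = 0.07291, g' = -0.6584 → ψ = 0.6807
  ψ = 0.6807: g = 0.00334, g' = -0.6038 → ψ = 0.6863
Converged at ψ = 0.6863.
Compositions from xᵢ = zᵢ/(1+ψ(Kᵢ−1)), yᵢ = Kᵢxᵢ:
  n-pentane: x = 0.1510, y = 0.5331
  n-heptane: x = 0.8490, y = 0.4669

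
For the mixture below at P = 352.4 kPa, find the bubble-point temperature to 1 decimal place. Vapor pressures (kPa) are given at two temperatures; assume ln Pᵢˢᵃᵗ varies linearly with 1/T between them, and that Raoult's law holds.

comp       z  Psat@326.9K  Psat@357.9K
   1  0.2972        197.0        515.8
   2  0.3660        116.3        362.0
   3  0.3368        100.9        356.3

T = 353.6 K

Bubble-point temperature: ΣzᵢPᵢˢᵃᵗ(T) = P. Interpolate ln Pᵢˢᵃᵗ = aᵢ + bᵢ/T.
  T = 326.9 K: ΣzᵢPᵢˢᵃᵗ = 135.10 kPa
  T = 357.9 K: ΣzᵢPᵢˢᵃᵗ = 405.79 kPa
  T = 342.4 K: ΣzᵢPᵢˢᵃᵗ = 239.59 kPa
  T = 350.1 K: ΣzᵢPᵢˢᵃᵗ = 312.96 kPa
  T = 354.0 K: ΣzᵢPᵢˢᵃᵗ = 356.84 kPa
  T = 352.1 K: ΣzᵢPᵢˢᵃᵗ = 334.85 kPa
Interpolating between 352.1 K and 354.0 K gives T ≈ 353.6 K.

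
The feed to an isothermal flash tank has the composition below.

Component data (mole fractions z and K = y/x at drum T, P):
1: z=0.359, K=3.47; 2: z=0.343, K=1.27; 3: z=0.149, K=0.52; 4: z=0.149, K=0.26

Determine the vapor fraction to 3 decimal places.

Newton–Raphson from ψ = 0.38:
  ψ = 0.380: g = 0.3005, g' = -0.813 → ψ = 0.750
  ψ = 0.750: g = 0.0285, g' = -0.782 → ψ = 0.786
  ψ = 0.786: g = -0.0007, g' = -0.825 → ψ = 0.785
Converged at ψ = 0.785.

ψ = 0.785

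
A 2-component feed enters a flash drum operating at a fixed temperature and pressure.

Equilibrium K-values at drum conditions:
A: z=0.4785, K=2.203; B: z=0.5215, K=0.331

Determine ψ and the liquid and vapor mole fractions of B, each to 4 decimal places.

ψ = 0.2817, x_B = 0.6426, y_B = 0.2127

Binary case is linear: z₁(K₁−1)(1+ψ(K₂−1)) + z₂(K₂−1)(1+ψ(K₁−1)) = 0
⇒ ψ = [z₁(K₁−1)+z₂(K₂−1)] / [−(K₁−1)(K₂−1)] = 0.22675/0.80481 = 0.2817
Compositions from xᵢ = zᵢ/(1+ψ(Kᵢ−1)), yᵢ = Kᵢxᵢ:
  A: x = 0.3574, y = 0.7873
  B: x = 0.6426, y = 0.2127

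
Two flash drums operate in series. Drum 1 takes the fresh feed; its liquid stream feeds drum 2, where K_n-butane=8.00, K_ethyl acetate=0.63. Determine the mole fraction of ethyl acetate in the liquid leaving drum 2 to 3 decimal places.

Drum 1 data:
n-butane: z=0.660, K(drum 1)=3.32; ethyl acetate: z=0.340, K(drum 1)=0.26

x_ethyl acetate (drum 2) = 0.950

Drum 1:
Material balance + equilibrium reduce to Σ zᵢ(Kᵢ−1)/(1+ψ₁(Kᵢ−1)) = 0.
Check two-phase: ΣzᵢKᵢ = 2.280 > 1 and Σzᵢ/Kᵢ = 1.506 > 1, so g(0) = 1.280 > 0 and g(1) = -0.506 < 0.
Binary case is linear: z₁(K₁−1)(1+ψ₁(K₂−1)) + z₂(K₂−1)(1+ψ₁(K₁−1)) = 0
⇒ ψ₁ = [z₁(K₁−1)+z₂(K₂−1)] / [−(K₁−1)(K₂−1)] = 1.2796/1.7168 = 0.745
Drum-1 compositions:
  n-butane: x = 0.242, y = 0.803
  ethyl acetate: x = 0.758, y = 0.197
Drum-2 feed = drum-1 liquid: z₂ = (0.2418, 0.7582).
Drum 2:
Let ψ₂ = V/F and solve Σ zᵢ(Kᵢ−1)/(1+ψ₂(Kᵢ−1)) = 0.
Feasibility: ΣzᵢKᵢ = 2.412, Σzᵢ/Kᵢ = 1.234 — both > 1, two phases present.
Iterate (Newton) starting at ψ₂ = 0.48:
  ψ₂ = 0.480: g = 0.0472, g' = -0.777 → ψ₂ = 0.541
  ψ₂ = 0.541: g = 0.0031, g' = -0.680 → ψ₂ = 0.545
Converged at ψ₂ = 0.545.
  n-butane: x = 0.050, y = 0.402
  ethyl acetate: x = 0.950, y = 0.598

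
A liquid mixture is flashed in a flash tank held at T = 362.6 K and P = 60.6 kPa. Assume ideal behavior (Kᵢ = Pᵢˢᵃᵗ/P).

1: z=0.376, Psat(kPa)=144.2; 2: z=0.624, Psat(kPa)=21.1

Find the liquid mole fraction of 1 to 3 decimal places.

x_1 = 0.321

Raoult's law: Kᵢ = Pᵢˢᵃᵗ/P = Pᵢˢᵃᵗ/60.6.
  K_1 = 144.2/60.6 = 2.37954, K_2 = 21.1/60.6 = 0.34818
Material balance + equilibrium reduce to Σ zᵢ(Kᵢ−1)/(1+V/F(Kᵢ−1)) = 0.
Feasibility: ΣzᵢKᵢ = 1.112, Σzᵢ/Kᵢ = 1.950 — both > 1, two phases present.
Binary case is linear: z₁(K₁−1)(1+V/F(K₂−1)) + z₂(K₂−1)(1+V/F(K₁−1)) = 0
⇒ V/F = [z₁(K₁−1)+z₂(K₂−1)] / [−(K₁−1)(K₂−1)] = 0.1120/0.8992 = 0.125
Compositions from xᵢ = zᵢ/(1+V/F(Kᵢ−1)), yᵢ = Kᵢxᵢ:
  1: x = 0.321, y = 0.764
  2: x = 0.679, y = 0.236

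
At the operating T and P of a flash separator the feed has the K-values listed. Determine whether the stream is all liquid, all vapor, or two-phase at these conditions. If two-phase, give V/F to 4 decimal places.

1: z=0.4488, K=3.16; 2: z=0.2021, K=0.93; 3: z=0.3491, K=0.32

ΣzᵢKᵢ = 1.7179; Σzᵢ/Kᵢ = 1.4503.
Both exceed 1, so a two-phase solution exists.
Rachford–Rice: g(ψ) = Σ zᵢ(Kᵢ−1)/(1+ψ(Kᵢ−1)) = 0.
Newton iteration, ψ⁰ = 0.58:
  ψ = 0.5800: g = 0.02358, g' = -0.8538 → ψ = 0.6076
  ψ = 0.6076: g = -0.00010, g' = -0.8614 → ψ = 0.6075
Converged at ψ = 0.6075.

two-phase, V/F = 0.6075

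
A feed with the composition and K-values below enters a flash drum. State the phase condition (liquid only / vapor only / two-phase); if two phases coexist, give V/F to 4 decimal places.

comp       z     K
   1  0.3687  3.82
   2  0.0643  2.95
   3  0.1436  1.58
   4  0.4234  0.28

ΣzᵢKᵢ = 1.9436; Σzᵢ/Kᵢ = 1.7213.
Both exceed 1, so a two-phase solution exists.
Rachford–Rice: g(ψ) = Σ zᵢ(Kᵢ−1)/(1+ψ(Kᵢ−1)) = 0.
Newton iteration, ψ⁰ = 0.49:
  ψ = 0.4900: g = 0.09448, g' = -1.1341 → ψ = 0.5733
  ψ = 0.5733: g = -0.00010, g' = -1.1464 → ψ = 0.5732
Converged at ψ = 0.5732.

two-phase, V/F = 0.5732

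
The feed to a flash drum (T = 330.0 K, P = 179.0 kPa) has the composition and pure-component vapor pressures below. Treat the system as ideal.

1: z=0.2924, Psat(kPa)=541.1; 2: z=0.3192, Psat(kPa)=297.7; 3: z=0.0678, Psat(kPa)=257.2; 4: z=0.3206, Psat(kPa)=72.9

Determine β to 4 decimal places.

β = 0.8374

Raoult's law: Kᵢ = Pᵢˢᵃᵗ/P = Pᵢˢᵃᵗ/179.0.
  K_1 = 541.1/179.0 = 3.022905, K_2 = 297.7/179.0 = 1.663128, K_3 = 257.2/179.0 = 1.436872, K_4 = 72.9/179.0 = 0.407263
Material balance + equilibrium reduce to Σ zᵢ(Kᵢ−1)/(1+β(Kᵢ−1)) = 0.
Check two-phase: ΣzᵢKᵢ = 1.6428 > 1 and Σzᵢ/Kᵢ = 1.1230 > 1, so g(0) = 0.6428 > 0 and g(1) = -0.1230 < 0.
Newton iteration, β⁰ = 0.44:
  β = 0.4400: g = 0.24457, g' = -0.6343 → β = 0.8256
  β = 0.8256: g = 0.00795, g' = -0.6654 → β = 0.8375
  β = 0.8375: g = -0.00005, g' = -0.6740 → β = 0.8374
Converged at β = 0.8374.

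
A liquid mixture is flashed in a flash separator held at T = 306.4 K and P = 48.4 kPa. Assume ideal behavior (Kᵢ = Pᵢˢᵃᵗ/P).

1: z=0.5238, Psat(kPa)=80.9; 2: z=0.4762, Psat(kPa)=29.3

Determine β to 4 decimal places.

β = 0.6182

Raoult's law: Kᵢ = Pᵢˢᵃᵗ/P = Pᵢˢᵃᵗ/48.4.
  K_1 = 80.9/48.4 = 1.671488, K_2 = 29.3/48.4 = 0.605372
Let β = V/F and solve Σ zᵢ(Kᵢ−1)/(1+β(Kᵢ−1)) = 0.
Feasibility: ΣzᵢKᵢ = 1.1638, Σzᵢ/Kᵢ = 1.1000 — both > 1, two phases present.
Newton iteration, β⁰ = 0.5:
  β = 0.5000: g = 0.02920, g' = -0.2475 → β = 0.6180
  β = 0.6180: g = 0.00004, g' = -0.2477 → β = 0.6182
Converged at β = 0.6182.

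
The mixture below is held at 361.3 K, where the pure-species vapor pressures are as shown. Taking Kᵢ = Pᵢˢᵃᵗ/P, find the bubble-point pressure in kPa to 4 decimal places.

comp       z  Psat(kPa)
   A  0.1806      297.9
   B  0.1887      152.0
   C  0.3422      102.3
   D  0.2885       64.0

Pbub = 135.9542 kPa

At the bubble point ψ → 0, so ΣzᵢKᵢ = 1 with Kᵢ = Pᵢˢᵃᵗ/P ⇒ P = ΣzᵢPᵢˢᵃᵗ.
P = 0.1806·297.9 + 0.1887·152.0 + 0.3422·102.3 + 0.2885·64.0 = 135.9542 kPa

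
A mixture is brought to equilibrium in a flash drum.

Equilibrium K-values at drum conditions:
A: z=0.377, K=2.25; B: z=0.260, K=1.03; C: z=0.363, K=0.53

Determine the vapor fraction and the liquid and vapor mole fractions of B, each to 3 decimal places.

Iterate (Newton) starting at ψ = 0.63:
  ψ = 0.630: g = 0.0289, g' = -0.346 → ψ = 0.713
  ψ = 0.713: g = 0.0001, g' = -0.346 → ψ = 0.714
Converged at ψ = 0.714.
Compositions from xᵢ = zᵢ/(1+ψ(Kᵢ−1)), yᵢ = Kᵢxᵢ:
  A: x = 0.199, y = 0.448
  B: x = 0.255, y = 0.262
  C: x = 0.546, y = 0.289

ψ = 0.714, x_B = 0.255, y_B = 0.262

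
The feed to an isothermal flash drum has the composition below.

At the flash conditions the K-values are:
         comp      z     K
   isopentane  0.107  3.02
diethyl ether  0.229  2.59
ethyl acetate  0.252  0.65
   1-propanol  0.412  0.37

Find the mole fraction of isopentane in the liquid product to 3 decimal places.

Rachford–Rice: g(V/F) = Σ zᵢ(Kᵢ−1)/(1+V/F(Kᵢ−1)) = 0.
Check two-phase: ΣzᵢKᵢ = 1.232 > 1 and Σzᵢ/Kᵢ = 1.625 > 1, so g(0) = 0.232 > 0 and g(1) = -0.625 < 0.
Newton iteration, V/F⁰ = 0.33:
  V/F = 0.330: g = -0.0589, g' = -0.706 → V/F = 0.247
  V/F = 0.247: g = 0.0020, g' = -0.759 → V/F = 0.249
Converged at V/F = 0.249.
Compositions from xᵢ = zᵢ/(1+V/F(Kᵢ−1)), yᵢ = Kᵢxᵢ:
  isopentane: x = 0.071, y = 0.215
  diethyl ether: x = 0.164, y = 0.425
  ethyl acetate: x = 0.276, y = 0.179
  1-propanol: x = 0.489, y = 0.181

x_isopentane = 0.071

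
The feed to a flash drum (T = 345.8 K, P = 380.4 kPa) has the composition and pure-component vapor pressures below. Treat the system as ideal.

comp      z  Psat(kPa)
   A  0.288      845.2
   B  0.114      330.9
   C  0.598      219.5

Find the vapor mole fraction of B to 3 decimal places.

Raoult's law: Kᵢ = Pᵢˢᵃᵗ/P = Pᵢˢᵃᵗ/380.4.
  K_A = 845.2/380.4 = 2.22187, K_B = 330.9/380.4 = 0.86987, K_C = 219.5/380.4 = 0.57702
Let ψ = V/F and solve Σ zᵢ(Kᵢ−1)/(1+ψ(Kᵢ−1)) = 0.
Check two-phase: ΣzᵢKᵢ = 1.084 > 1 and Σzᵢ/Kᵢ = 1.297 > 1, so g(0) = 0.084 > 0 and g(1) = -0.297 < 0.
Newton iteration, ψ⁰ = 0.5:
  ψ = 0.500: g = -0.1182, g' = -0.340 → ψ = 0.152
  ψ = 0.152: g = 0.0112, g' = -0.430 → ψ = 0.178
  ψ = 0.178: g = 0.0002, g' = -0.417 → ψ = 0.179
Converged at ψ = 0.179.
Compositions from xᵢ = zᵢ/(1+ψ(Kᵢ−1)), yᵢ = Kᵢxᵢ:
  A: x = 0.236, y = 0.525
  B: x = 0.117, y = 0.102
  C: x = 0.647, y = 0.373

y_B = 0.102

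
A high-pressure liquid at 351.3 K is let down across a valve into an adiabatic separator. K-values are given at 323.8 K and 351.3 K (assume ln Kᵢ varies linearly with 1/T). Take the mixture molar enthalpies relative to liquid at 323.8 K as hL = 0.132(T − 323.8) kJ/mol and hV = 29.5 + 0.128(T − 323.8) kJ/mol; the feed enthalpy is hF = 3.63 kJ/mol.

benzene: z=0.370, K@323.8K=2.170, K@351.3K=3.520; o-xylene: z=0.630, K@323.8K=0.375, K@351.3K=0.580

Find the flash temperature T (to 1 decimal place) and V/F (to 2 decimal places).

T = 326.2 K, V/F = 0.11

Adiabatic flash: solve Rachford–Rice at each trial T, then check hF = ψ·hV(T) + (1−ψ)·hL(T).
  T = 323.8 K: K = (2.170, 0.375), RR gives ψ = 0.054, H_out = 1.579 kJ/mol
  T = 351.3 K: K = (3.520, 0.580), RR gives ψ = 0.631, H_out = 22.174 kJ/mol
  T = 337.6 K: K = (2.794, 0.471), RR gives ψ = 0.348, H_out = 12.070 kJ/mol
  T = 330.7 K: K = (2.469, 0.421), RR gives ψ = 0.210, H_out = 7.109 kJ/mol
  T = 327.2 K: K = (2.314, 0.397), RR gives ψ = 0.134, H_out = 4.414 kJ/mol
  T = 325.5 K: K = (2.241, 0.386), RR gives ψ = 0.095, H_out = 3.029 kJ/mol
Linear interpolation between T = 325.5 (H_out = 3.029) and T = 327.2 (H_out = 4.414) on hF = 3.63 gives T ≈ 326.2 K, at which ψ = 0.11.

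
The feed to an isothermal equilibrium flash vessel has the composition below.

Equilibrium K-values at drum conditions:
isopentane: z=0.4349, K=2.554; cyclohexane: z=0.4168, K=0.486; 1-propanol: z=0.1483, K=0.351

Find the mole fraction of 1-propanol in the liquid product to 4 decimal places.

Iterate (Newton) starting at β = 0.51:
  β = 0.5100: g = -0.05718, g' = -0.6687 → β = 0.4245
  β = 0.4245: g = 0.00035, g' = -0.6804 → β = 0.4250
Converged at β = 0.4250.
Compositions from xᵢ = zᵢ/(1+β(Kᵢ−1)), yᵢ = Kᵢxᵢ:
  isopentane: x = 0.2619, y = 0.6689
  cyclohexane: x = 0.5333, y = 0.2592
  1-propanol: x = 0.2048, y = 0.0719

x_1-propanol = 0.2048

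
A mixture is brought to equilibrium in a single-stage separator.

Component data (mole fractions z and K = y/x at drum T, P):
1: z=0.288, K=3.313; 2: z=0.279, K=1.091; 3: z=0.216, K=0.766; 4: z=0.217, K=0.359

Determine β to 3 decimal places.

β = 0.635

Material balance + equilibrium reduce to Σ zᵢ(Kᵢ−1)/(1+β(Kᵢ−1)) = 0.
Check two-phase: ΣzᵢKᵢ = 1.502 > 1 and Σzᵢ/Kᵢ = 1.229 > 1, so g(0) = 0.502 > 0 and g(1) = -0.229 < 0.
Newton iteration, β⁰ = 0.5:
  β = 0.500: g = 0.0712, g' = -0.542 → β = 0.632
  β = 0.632: g = 0.0017, g' = -0.524 → β = 0.635
Converged at β = 0.635.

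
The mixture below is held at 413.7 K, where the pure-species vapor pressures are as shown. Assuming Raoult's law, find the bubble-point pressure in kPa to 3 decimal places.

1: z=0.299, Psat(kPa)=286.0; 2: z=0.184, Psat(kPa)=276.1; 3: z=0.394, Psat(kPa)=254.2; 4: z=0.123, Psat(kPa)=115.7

At the bubble point ψ → 0, so ΣzᵢKᵢ = 1 with Kᵢ = Pᵢˢᵃᵗ/P ⇒ P = ΣzᵢPᵢˢᵃᵗ.
P = 0.299·286.0 + 0.184·276.1 + 0.394·254.2 + 0.123·115.7 = 250.702 kPa

Pbub = 250.702 kPa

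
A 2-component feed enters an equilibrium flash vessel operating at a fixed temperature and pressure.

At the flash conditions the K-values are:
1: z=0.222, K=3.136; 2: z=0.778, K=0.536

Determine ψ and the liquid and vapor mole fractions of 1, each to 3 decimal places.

ψ = 0.114, x_1 = 0.178, y_1 = 0.560

Material balance + equilibrium reduce to Σ zᵢ(Kᵢ−1)/(1+ψ(Kᵢ−1)) = 0.
Feasibility: ΣzᵢKᵢ = 1.113, Σzᵢ/Kᵢ = 1.522 — both > 1, two phases present.
Iterate (Newton) starting at ψ = 0.5:
  ψ = 0.500: g = -0.2407, g' = -0.521 → ψ = 0.038
  ψ = 0.038: g = 0.0714, g' = -1.041 → ψ = 0.106
  ψ = 0.106: g = 0.0067, g' = -0.858 → ψ = 0.114
Converged at ψ = 0.114.
Compositions from xᵢ = zᵢ/(1+ψ(Kᵢ−1)), yᵢ = Kᵢxᵢ:
  1: x = 0.178, y = 0.560
  2: x = 0.822, y = 0.440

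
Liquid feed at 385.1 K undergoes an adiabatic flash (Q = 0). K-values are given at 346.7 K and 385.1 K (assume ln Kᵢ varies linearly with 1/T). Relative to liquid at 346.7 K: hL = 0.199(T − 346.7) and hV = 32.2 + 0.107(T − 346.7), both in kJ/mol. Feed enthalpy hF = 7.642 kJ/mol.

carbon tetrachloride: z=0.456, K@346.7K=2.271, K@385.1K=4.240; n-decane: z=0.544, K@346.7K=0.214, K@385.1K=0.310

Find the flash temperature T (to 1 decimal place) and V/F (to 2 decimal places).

T = 351.0 K, V/F = 0.21

Adiabatic flash: solve Rachford–Rice at each trial T, then check hF = ψ·hV(T) + (1−ψ)·hL(T).
  T = 346.7 K: K = (2.271, 0.214), RR gives ψ = 0.152, H_out = 4.899 kJ/mol
  T = 385.1 K: K = (4.240, 0.310), RR gives ψ = 0.493, H_out = 21.774 kJ/mol
  T = 365.9 K: K = (3.154, 0.260), RR gives ψ = 0.364, H_out = 14.892 kJ/mol
  T = 356.3 K: K = (2.688, 0.237), RR gives ψ = 0.275, H_out = 10.525 kJ/mol
  T = 351.5 K: K = (2.474, 0.225), RR gives ψ = 0.219, H_out = 7.922 kJ/mol
  T = 349.1 K: K = (2.371, 0.220), RR gives ψ = 0.187, H_out = 6.472 kJ/mol
Linear interpolation between T = 349.1 (H_out = 6.472) and T = 351.5 (H_out = 7.922) on hF = 7.642 gives T ≈ 351.0 K, at which ψ = 0.21.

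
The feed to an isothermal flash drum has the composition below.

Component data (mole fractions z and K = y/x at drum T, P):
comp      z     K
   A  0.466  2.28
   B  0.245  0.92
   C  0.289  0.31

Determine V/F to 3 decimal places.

V/F = 0.563

Rachford–Rice: g(V/F) = Σ zᵢ(Kᵢ−1)/(1+V/F(Kᵢ−1)) = 0.
Check two-phase: ΣzᵢKᵢ = 1.377 > 1 and Σzᵢ/Kᵢ = 1.403 > 1, so g(0) = 0.377 > 0 and g(1) = -0.403 < 0.
Iterate (Newton) starting at V/F = 0.33:
  V/F = 0.330: g = 0.1410, g' = -0.610 → V/F = 0.561
  V/F = 0.561: g = 0.0011, g' = -0.627 → V/F = 0.563
Converged at V/F = 0.563.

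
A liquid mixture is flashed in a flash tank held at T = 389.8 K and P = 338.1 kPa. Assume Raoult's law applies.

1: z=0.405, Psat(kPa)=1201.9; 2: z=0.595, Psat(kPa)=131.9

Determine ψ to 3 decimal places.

Raoult's law: Kᵢ = Pᵢˢᵃᵗ/P = Pᵢˢᵃᵗ/338.1.
  K_1 = 1201.9/338.1 = 3.55487, K_2 = 131.9/338.1 = 0.39012
Rachford–Rice: g(ψ) = Σ zᵢ(Kᵢ−1)/(1+ψ(Kᵢ−1)) = 0.
Check two-phase: ΣzᵢKᵢ = 1.672 > 1 and Σzᵢ/Kᵢ = 1.639 > 1, so g(0) = 0.672 > 0 and g(1) = -0.639 < 0.
Binary case is linear: z₁(K₁−1)(1+ψ(K₂−1)) + z₂(K₂−1)(1+ψ(K₁−1)) = 0
⇒ ψ = [z₁(K₁−1)+z₂(K₂−1)] / [−(K₁−1)(K₂−1)] = 0.6718/1.5582 = 0.431

ψ = 0.431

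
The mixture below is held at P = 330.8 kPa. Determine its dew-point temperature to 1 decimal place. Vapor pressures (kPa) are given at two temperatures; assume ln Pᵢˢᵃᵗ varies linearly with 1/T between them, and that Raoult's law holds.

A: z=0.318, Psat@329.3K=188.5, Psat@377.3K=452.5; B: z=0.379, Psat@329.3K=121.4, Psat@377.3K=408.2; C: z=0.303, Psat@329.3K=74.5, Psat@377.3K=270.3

T = 372.9 K

Dew-point temperature: Σzᵢ·P/Pᵢˢᵃᵗ(T) = 1. Interpolate ln Pᵢˢᵃᵗ = aᵢ + bᵢ/T.
  T = 329.3 K: ΣzᵢP/Pᵢˢᵃᵗ = 2.9362
  T = 377.3 K: ΣzᵢP/Pᵢˢᵃᵗ = 0.9104
  T = 353.3 K: ΣzᵢP/Pᵢˢᵃᵗ = 1.5662
  T = 365.3 K: ΣzᵢP/Pᵢˢᵃᵗ = 1.1826
  T = 371.3 K: ΣzᵢP/Pᵢˢᵃᵗ = 1.0353
  T = 374.3 K: ΣzᵢP/Pᵢˢᵃᵗ = 0.9703
  T = 372.8 K: ΣzᵢP/Pᵢˢᵃᵗ = 1.0021
Interpolating between 372.8 K and 374.3 K gives T ≈ 372.9 K.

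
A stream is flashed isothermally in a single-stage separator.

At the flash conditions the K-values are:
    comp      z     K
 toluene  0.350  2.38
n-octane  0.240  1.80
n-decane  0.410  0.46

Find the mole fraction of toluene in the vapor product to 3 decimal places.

Rachford–Rice: g(β) = Σ zᵢ(Kᵢ−1)/(1+β(Kᵢ−1)) = 0.
Feasibility: ΣzᵢKᵢ = 1.454, Σzᵢ/Kᵢ = 1.172 — both > 1, two phases present.
Newton iteration, β⁰ = 0.5:
  β = 0.500: g = 0.1197, g' = -0.536 → β = 0.723
Converged at β = 0.723.
Compositions from xᵢ = zᵢ/(1+β(Kᵢ−1)), yᵢ = Kᵢxᵢ:
  toluene: x = 0.175, y = 0.417
  n-octane: x = 0.152, y = 0.274
  n-decane: x = 0.673, y = 0.310

y_toluene = 0.417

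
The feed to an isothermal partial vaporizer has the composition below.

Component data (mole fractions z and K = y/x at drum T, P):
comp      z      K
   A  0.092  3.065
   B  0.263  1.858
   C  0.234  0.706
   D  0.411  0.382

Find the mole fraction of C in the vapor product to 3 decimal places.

y_C = 0.172

Rachford–Rice: g(V/F) = Σ zᵢ(Kᵢ−1)/(1+V/F(Kᵢ−1)) = 0.
Feasibility: ΣzᵢKᵢ = 1.093, Σzᵢ/Kᵢ = 1.579 — both > 1, two phases present.
Newton iteration, V/F⁰ = 0.4:
  V/F = 0.400: g = -0.1433, g' = -0.528 → V/F = 0.129
  V/F = 0.129: g = 0.0060, g' = -0.609 → V/F = 0.138
Converged at V/F = 0.138.
Compositions from xᵢ = zᵢ/(1+V/F(Kᵢ−1)), yᵢ = Kᵢxᵢ:
  A: x = 0.072, y = 0.219
  B: x = 0.235, y = 0.437
  C: x = 0.244, y = 0.172
  D: x = 0.449, y = 0.172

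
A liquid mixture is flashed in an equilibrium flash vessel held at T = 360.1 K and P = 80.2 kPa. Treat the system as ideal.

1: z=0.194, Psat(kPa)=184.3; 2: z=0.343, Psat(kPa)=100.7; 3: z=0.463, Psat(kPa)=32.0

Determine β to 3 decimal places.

β = 0.127

Raoult's law: Kᵢ = Pᵢˢᵃᵗ/P = Pᵢˢᵃᵗ/80.2.
  K_1 = 184.3/80.2 = 2.29800, K_2 = 100.7/80.2 = 1.25561, K_3 = 32.0/80.2 = 0.39900
Let β = V/F and solve Σ zᵢ(Kᵢ−1)/(1+β(Kᵢ−1)) = 0.
Feasibility: ΣzᵢKᵢ = 1.061, Σzᵢ/Kᵢ = 1.518 — both > 1, two phases present.
Iterate (Newton) starting at β = 0.5:
  β = 0.500: g = -0.1674, g' = -0.480 → β = 0.151
  β = 0.151: g = -0.0111, g' = -0.452 → β = 0.126
  β = 0.126: g = 0.0001, g' = -0.458 → β = 0.127
Converged at β = 0.127.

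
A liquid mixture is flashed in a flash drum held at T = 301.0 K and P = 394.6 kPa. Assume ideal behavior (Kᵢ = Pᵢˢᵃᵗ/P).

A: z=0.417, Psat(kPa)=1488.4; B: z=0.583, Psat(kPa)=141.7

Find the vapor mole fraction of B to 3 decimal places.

Raoult's law: Kᵢ = Pᵢˢᵃᵗ/P = Pᵢˢᵃᵗ/394.6.
  K_A = 1488.4/394.6 = 3.77192, K_B = 141.7/394.6 = 0.35910
Material balance + equilibrium reduce to Σ zᵢ(Kᵢ−1)/(1+ψ(Kᵢ−1)) = 0.
Check two-phase: ΣzᵢKᵢ = 1.782 > 1 and Σzᵢ/Kᵢ = 1.734 > 1, so g(0) = 0.782 > 0 and g(1) = -0.734 < 0.
Iterate (Newton) starting at ψ = 0.61:
  ψ = 0.610: g = -0.1839, g' = -1.088 → ψ = 0.441
  ψ = 0.441: g = -0.0007, g' = -1.114 → ψ = 0.440
Converged at ψ = 0.440.
Compositions from xᵢ = zᵢ/(1+ψ(Kᵢ−1)), yᵢ = Kᵢxᵢ:
  A: x = 0.188, y = 0.708
  B: x = 0.812, y = 0.292

y_B = 0.292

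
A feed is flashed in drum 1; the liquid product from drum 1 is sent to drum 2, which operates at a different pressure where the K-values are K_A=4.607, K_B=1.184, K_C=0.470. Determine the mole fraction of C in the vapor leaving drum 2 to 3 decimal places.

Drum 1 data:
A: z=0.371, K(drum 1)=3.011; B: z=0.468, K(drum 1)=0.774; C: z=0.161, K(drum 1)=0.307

y_C (drum 2) = 0.222

Drum 1:
Material balance + equilibrium reduce to Σ zᵢ(Kᵢ−1)/(1+ψ₁(Kᵢ−1)) = 0.
g(0) = ΣzᵢKᵢ − 1 = 0.529 and g(1) = 1 − Σzᵢ/Kᵢ = -0.252, so a root lies in (0, 1).
Iterate (Newton) starting at ψ₁ = 0.66:
  ψ₁ = 0.660: g = -0.0093, g' = -0.573 → ψ₁ = 0.644
Converged at ψ₁ = 0.644.
Drum-1 compositions:
  A: x = 0.162, y = 0.487
  B: x = 0.548, y = 0.424
  C: x = 0.291, y = 0.089
Drum-2 feed = drum-1 liquid: z₂ = (0.1617, 0.5477, 0.2906).
Drum 2:
Rachford–Rice: g(ψ₂) = Σ zᵢ(Kᵢ−1)/(1+ψ₂(Kᵢ−1)) = 0.
g(0) = ΣzᵢKᵢ − 1 = 0.530 and g(1) = 1 − Σzᵢ/Kᵢ = -0.116, so a root lies in (0, 1).
Newton–Raphson from ψ₂ = 0.45:
  ψ₂ = 0.450: g = 0.1131, g' = -0.462 → ψ₂ = 0.695
  ψ₂ = 0.695: g = 0.0119, g' = -0.390 → ψ₂ = 0.725
Converged at ψ₂ = 0.725.
  A: x = 0.045, y = 0.206
  B: x = 0.483, y = 0.572
  C: x = 0.472, y = 0.222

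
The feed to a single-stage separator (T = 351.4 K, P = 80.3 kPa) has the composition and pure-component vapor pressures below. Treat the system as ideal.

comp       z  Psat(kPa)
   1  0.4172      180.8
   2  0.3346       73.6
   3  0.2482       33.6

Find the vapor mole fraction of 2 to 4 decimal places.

Raoult's law: Kᵢ = Pᵢˢᵃᵗ/P = Pᵢˢᵃᵗ/80.3.
  K_1 = 180.8/80.3 = 2.251557, K_2 = 73.6/80.3 = 0.916563, K_3 = 33.6/80.3 = 0.418431
Material balance + equilibrium reduce to Σ zᵢ(Kᵢ−1)/(1+ψ(Kᵢ−1)) = 0.
Feasibility: ΣzᵢKᵢ = 1.3499, Σzᵢ/Kᵢ = 1.1435 — both > 1, two phases present.
Newton–Raphson from ψ = 0.5:
  ψ = 0.5000: g = 0.08851, g' = -0.4167 → ψ = 0.7124
  ψ = 0.7124: g = -0.00011, g' = -0.4300 → ψ = 0.7122
Converged at ψ = 0.7122.
Compositions from xᵢ = zᵢ/(1+ψ(Kᵢ−1)), yᵢ = Kᵢxᵢ:
  1: x = 0.2206, y = 0.4967
  2: x = 0.3557, y = 0.3261
  3: x = 0.4237, y = 0.1773

y_2 = 0.3261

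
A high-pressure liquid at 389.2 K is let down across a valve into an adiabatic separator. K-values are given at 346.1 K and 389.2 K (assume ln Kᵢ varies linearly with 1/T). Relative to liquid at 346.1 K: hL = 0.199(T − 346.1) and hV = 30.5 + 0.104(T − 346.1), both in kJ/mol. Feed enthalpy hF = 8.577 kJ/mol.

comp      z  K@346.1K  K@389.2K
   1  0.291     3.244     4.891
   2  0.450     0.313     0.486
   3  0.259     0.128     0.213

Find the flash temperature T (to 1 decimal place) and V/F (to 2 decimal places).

T = 364.4 K, V/F = 0.17

Adiabatic flash: solve Rachford–Rice at each trial T, then check hF = ψ·hV(T) + (1−ψ)·hL(T).
  T = 346.1 K: K = (3.244, 0.313, 0.128), RR gives ψ = 0.069, H_out = 2.116 kJ/mol
  T = 389.2 K: K = (4.891, 0.486, 0.213), RR gives ψ = 0.287, H_out = 16.161 kJ/mol
  T = 367.6 K: K = (4.030, 0.395, 0.168), RR gives ψ = 0.187, H_out = 9.607 kJ/mol
  T = 356.9 K: K = (3.629, 0.353, 0.147), RR gives ψ = 0.132, H_out = 6.053 kJ/mol
  T = 362.2 K: K = (3.825, 0.373, 0.157), RR gives ψ = 0.160, H_out = 7.848 kJ/mol
  T = 364.9 K: K = (3.927, 0.384, 0.162), RR gives ψ = 0.174, H_out = 8.735 kJ/mol
  T = 363.5 K: K = (3.874, 0.379, 0.160), RR gives ψ = 0.167, H_out = 8.277 kJ/mol
Linear interpolation between T = 363.5 (H_out = 8.277) and T = 364.9 (H_out = 8.735) on hF = 8.577 gives T ≈ 364.4 K, at which ψ = 0.17.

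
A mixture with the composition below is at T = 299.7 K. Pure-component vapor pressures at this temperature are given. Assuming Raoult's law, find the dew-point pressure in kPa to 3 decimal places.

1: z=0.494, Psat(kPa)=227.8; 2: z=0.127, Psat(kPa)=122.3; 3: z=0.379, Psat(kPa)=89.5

Pdew = 134.379 kPa

At the dew point ψ → 1, so Σzᵢ/Kᵢ = 1 with Kᵢ = Pᵢˢᵃᵗ/P ⇒ 1/P = Σzᵢ/Pᵢˢᵃᵗ.
1/P = 0.494/227.8 + 0.127/122.3 + 0.379/89.5 = 0.007442 ⇒ P = 134.379 kPa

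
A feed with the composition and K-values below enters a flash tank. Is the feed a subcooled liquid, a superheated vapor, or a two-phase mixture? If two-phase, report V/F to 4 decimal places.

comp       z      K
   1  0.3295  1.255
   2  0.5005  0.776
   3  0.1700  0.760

ΣzᵢKᵢ = 0.9311; Σzᵢ/Kᵢ = 1.1312.
Since ΣzᵢKᵢ < 1 the mixture is below its bubble point — single liquid phase.

subcooled liquid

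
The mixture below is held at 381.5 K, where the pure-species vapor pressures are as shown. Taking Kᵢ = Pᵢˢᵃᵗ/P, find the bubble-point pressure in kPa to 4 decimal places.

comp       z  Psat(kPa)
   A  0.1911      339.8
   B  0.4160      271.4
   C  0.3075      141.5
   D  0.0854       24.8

At the bubble point ψ → 0, so ΣzᵢKᵢ = 1 with Kᵢ = Pᵢˢᵃᵗ/P ⇒ P = ΣzᵢPᵢˢᵃᵗ.
P = 0.1911·339.8 + 0.4160·271.4 + 0.3075·141.5 + 0.0854·24.8 = 223.4673 kPa

Pbub = 223.4673 kPa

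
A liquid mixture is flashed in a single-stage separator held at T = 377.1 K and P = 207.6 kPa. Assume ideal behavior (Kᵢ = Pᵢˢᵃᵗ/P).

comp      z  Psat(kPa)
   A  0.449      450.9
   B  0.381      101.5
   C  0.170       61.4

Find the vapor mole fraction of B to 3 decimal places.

y_B = 0.222

Raoult's law: Kᵢ = Pᵢˢᵃᵗ/P = Pᵢˢᵃᵗ/207.6.
  K_A = 450.9/207.6 = 2.17197, K_B = 101.5/207.6 = 0.48892, K_C = 61.4/207.6 = 0.29576
Rachford–Rice: g(V/F) = Σ zᵢ(Kᵢ−1)/(1+V/F(Kᵢ−1)) = 0.
Feasibility: ΣzᵢKᵢ = 1.212, Σzᵢ/Kᵢ = 1.561 — both > 1, two phases present.
Newton–Raphson from V/F = 0.5:
  V/F = 0.500: g = -0.1146, g' = -0.626 → V/F = 0.317
  V/F = 0.317: g = -0.0028, g' = -0.609 → V/F = 0.312
Converged at V/F = 0.312.
Compositions from xᵢ = zᵢ/(1+V/F(Kᵢ−1)), yᵢ = Kᵢxᵢ:
  A: x = 0.329, y = 0.714
  B: x = 0.453, y = 0.222
  C: x = 0.218, y = 0.064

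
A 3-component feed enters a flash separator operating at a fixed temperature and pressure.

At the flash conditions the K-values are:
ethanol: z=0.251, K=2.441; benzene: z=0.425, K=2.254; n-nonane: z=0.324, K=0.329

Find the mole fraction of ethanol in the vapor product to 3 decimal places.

y_ethanol = 0.292

Material balance + equilibrium reduce to Σ zᵢ(Kᵢ−1)/(1+V/F(Kᵢ−1)) = 0.
Feasibility: ΣzᵢKᵢ = 1.677, Σzᵢ/Kᵢ = 1.276 — both > 1, two phases present.
Newton iteration, V/F⁰ = 0.43:
  V/F = 0.430: g = 0.2640, g' = -0.769 → V/F = 0.773
  V/F = 0.773: g = -0.0102, g' = -0.919 → V/F = 0.762
Converged at V/F = 0.762.
Compositions from xᵢ = zᵢ/(1+V/F(Kᵢ−1)), yᵢ = Kᵢxᵢ:
  ethanol: x = 0.120, y = 0.292
  benzene: x = 0.217, y = 0.490
  n-nonane: x = 0.663, y = 0.218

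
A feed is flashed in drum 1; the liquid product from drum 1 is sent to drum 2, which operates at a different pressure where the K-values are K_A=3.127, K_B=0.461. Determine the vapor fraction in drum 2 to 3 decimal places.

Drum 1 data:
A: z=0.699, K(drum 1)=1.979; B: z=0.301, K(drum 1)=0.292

V/F (drum 2) = 0.506

Drum 1:
Rachford–Rice: g(ψ₁) = Σ zᵢ(Kᵢ−1)/(1+ψ₁(Kᵢ−1)) = 0.
Feasibility: ΣzᵢKᵢ = 1.471, Σzᵢ/Kᵢ = 1.384 — both > 1, two phases present.
Newton iteration, ψ₁⁰ = 0.51:
  ψ₁ = 0.510: g = 0.1229, g' = -0.668 → ψ₁ = 0.694
  ψ₁ = 0.694: g = -0.0115, g' = -0.821 → ψ₁ = 0.680
Converged at ψ₁ = 0.680.
Drum-1 compositions:
  A: x = 0.420, y = 0.831
  B: x = 0.580, y = 0.169
Drum-2 feed = drum-1 liquid: z₂ = (0.4197, 0.5803).
Drum 2:
Let ψ₂ = V/F and solve Σ zᵢ(Kᵢ−1)/(1+ψ₂(Kᵢ−1)) = 0.
Feasibility: ΣzᵢKᵢ = 1.580, Σzᵢ/Kᵢ = 1.393 — both > 1, two phases present.
Binary case is linear: z₁(K₁−1)(1+ψ₂(K₂−1)) + z₂(K₂−1)(1+ψ₂(K₁−1)) = 0
⇒ ψ₂ = [z₁(K₁−1)+z₂(K₂−1)] / [−(K₁−1)(K₂−1)] = 0.5799/1.1465 = 0.506
  A: x = 0.202, y = 0.632
  B: x = 0.798, y = 0.368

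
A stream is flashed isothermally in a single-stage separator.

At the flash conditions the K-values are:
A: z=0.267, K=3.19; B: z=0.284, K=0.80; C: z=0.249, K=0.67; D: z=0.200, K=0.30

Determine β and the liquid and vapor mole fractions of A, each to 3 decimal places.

β = 0.337, x_A = 0.154, y_A = 0.490

Newton iteration, β⁰ = 0.5:
  β = 0.500: g = -0.0978, g' = -0.577 → β = 0.330
  β = 0.330: g = 0.0041, g' = -0.644 → β = 0.337
Converged at β = 0.337.
Compositions from xᵢ = zᵢ/(1+β(Kᵢ−1)), yᵢ = Kᵢxᵢ:
  A: x = 0.154, y = 0.490
  B: x = 0.305, y = 0.244
  C: x = 0.280, y = 0.188
  D: x = 0.262, y = 0.079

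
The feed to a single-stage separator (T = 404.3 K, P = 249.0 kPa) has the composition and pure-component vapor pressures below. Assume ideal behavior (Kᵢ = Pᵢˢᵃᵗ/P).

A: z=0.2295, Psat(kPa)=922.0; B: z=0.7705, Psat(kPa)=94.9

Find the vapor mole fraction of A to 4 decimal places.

Raoult's law: Kᵢ = Pᵢˢᵃᵗ/P = Pᵢˢᵃᵗ/249.0.
  K_A = 922.0/249.0 = 3.702811, K_B = 94.9/249.0 = 0.381124
Material balance + equilibrium reduce to Σ zᵢ(Kᵢ−1)/(1+β(Kᵢ−1)) = 0.
Check two-phase: ΣzᵢKᵢ = 1.1435 > 1 and Σzᵢ/Kᵢ = 2.0836 > 1, so g(0) = 0.1435 > 0 and g(1) = -1.0836 < 0.
Binary case is linear: z₁(K₁−1)(1+β(K₂−1)) + z₂(K₂−1)(1+β(K₁−1)) = 0
⇒ β = [z₁(K₁−1)+z₂(K₂−1)] / [−(K₁−1)(K₂−1)] = 0.14345/1.67270 = 0.0858
Compositions from xᵢ = zᵢ/(1+β(Kᵢ−1)), yᵢ = Kᵢxᵢ:
  A: x = 0.1863, y = 0.6899
  B: x = 0.8137, y = 0.3101

y_A = 0.6899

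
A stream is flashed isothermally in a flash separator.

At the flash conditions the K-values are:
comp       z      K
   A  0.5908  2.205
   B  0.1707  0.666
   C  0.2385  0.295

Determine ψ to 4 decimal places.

ψ = 0.6725

Rachford–Rice: g(ψ) = Σ zᵢ(Kᵢ−1)/(1+ψ(Kᵢ−1)) = 0.
Check two-phase: ΣzᵢKᵢ = 1.4868 > 1 and Σzᵢ/Kᵢ = 1.3327 > 1, so g(0) = 0.4868 > 0 and g(1) = -0.3327 < 0.
Iterate (Newton) starting at ψ = 0.57:
  ψ = 0.5700: g = 0.07051, g' = -0.6619 → ψ = 0.6765
  ψ = 0.6765: g = -0.00294, g' = -0.7254 → ψ = 0.6725
Converged at ψ = 0.6725.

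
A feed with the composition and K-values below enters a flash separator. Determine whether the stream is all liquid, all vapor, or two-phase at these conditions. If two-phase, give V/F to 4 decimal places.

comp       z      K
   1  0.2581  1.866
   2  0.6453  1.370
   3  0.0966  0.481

ΣzᵢKᵢ = 1.4121; Σzᵢ/Kᵢ = 0.8102.
Since Σzᵢ/Kᵢ < 1 the mixture is above its dew point — single vapor phase.

all vapor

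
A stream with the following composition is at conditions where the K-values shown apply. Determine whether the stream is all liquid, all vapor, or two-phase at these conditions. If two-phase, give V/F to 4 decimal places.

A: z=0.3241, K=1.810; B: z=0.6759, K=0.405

ΣzᵢKᵢ = 0.8604; Σzᵢ/Kᵢ = 1.8479.
Since ΣzᵢKᵢ < 1 the mixture is below its bubble point — single liquid phase.

all liquid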